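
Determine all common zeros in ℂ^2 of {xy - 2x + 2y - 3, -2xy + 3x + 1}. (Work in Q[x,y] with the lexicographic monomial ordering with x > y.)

{(-1, 1), (2, 7/4)}

Compute a lex Gröbner basis by Buchberger's algorithm.
f_1 = xy - 2x + 2y - 3, LT = xy.
f_2 = -2xy + 3x + 1, LT = xy.

S(f_1,f_2): lcm = xy. S = -1/2x + 2y - 5/2.
  leading term x: no divisor's leading term divides it; move -1/2x to the remainder.
  leading term y: no divisor's leading term divides it; move 2y to the remainder.
  leading term 1: no divisor's leading term divides it; move -5/2 to the remainder.
  remainder -1/2x + 2y - 5/2 ≠ 0; add h_3 = -1/2x + 2y - 5/2 to the basis.

S(f_1,h_3): lcm = xy. S = -2x + 4y^2 - 3y - 3.
  leading term x: subtract (4)·h_3 from -2x + 4y^2 - 3y - 3 → 4y^2 - 11y + 7
  leading term y^2: no divisor's leading term divides it; move 4y^2 to the remainder.
  leading term y: no divisor's leading term divides it; move -11y to the remainder.
  leading term 1: no divisor's leading term divides it; move 7 to the remainder.
  remainder 4y^2 - 11y + 7 ≠ 0; add h_4 = 4y^2 - 11y + 7 to the basis.

The other S-polynomials (S(f_2,h_3), S(f_1,h_4), S(f_2,h_4), S(h_3,h_4)) all reduce to 0 modulo the current basis, so we have a Gröbner basis.
Inter-reduce: drop elements whose leading term is divisible by another's, tail-reduce, and make monic.
Reduced Gröbner basis: {x - 4y + 5, y^2 - 11/4y + 7/4}.

From the last basis element, y^2 - 11/4y + 7/4 = 0, so y takes values in {1, 7/4}. Each choice, substituted upward through the basis, yields the corresponding point(s) of the solution set.
  y = 1: the earlier basis element becomes x + 1 = 0, giving x = -1 — point (-1, 1).
  y = 7/4: the earlier basis element becomes x - 2 = 0, giving x = 2 — point (2, 7/4).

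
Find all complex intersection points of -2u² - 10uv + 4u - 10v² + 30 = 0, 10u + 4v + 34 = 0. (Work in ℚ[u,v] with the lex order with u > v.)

Compute a lex Gröbner basis by Buchberger's algorithm.
f_1 = -2u² - 10uv + 4u - 10v² + 30, LT = u².
f_2 = 10u + 4v + 34, LT = u.

S(f_1,f_2): lcm = u². S = 23/5uv - 27/5u + 5v² - 15.
  leading term uv: subtract (23/50v)·f_2 from 23/5uv - 27/5u + 5v² - 15 → -27/5u + 79/25v² - 391/25v - 15
  leading term u: subtract (-27/50)·f_2 from -27/5u + 79/25v² - 391/25v - 15 → 79/25v² - 337/25v + 84/25
  leading term v²: no divisor's leading term divides it; move 79/25v² to the remainder.
  leading term v: no divisor's leading term divides it; move -337/25v to the remainder.
  leading term 1: no divisor's leading term divides it; move 84/25 to the remainder.
  remainder 79/25v² - 337/25v + 84/25 ≠ 0; add h_3 = 79/25v² - 337/25v + 84/25 to the basis.

The other S-polynomials (S(f_1,h_3), S(f_2,h_3)) all reduce to 0 modulo the current basis, so we have a Gröbner basis.
Inter-reduce: drop elements whose leading term is divisible by another's, tail-reduce, and make monic.
Reduced Gröbner basis: {u + ⅖v + 17/5, v² - 337/79v + 84/79}.

Elimination: the polynomial v² - 337/79v + 84/79 lies in the elimination ideal for v, so v ∈ {21/79, 4}. For each such v, the remaining basis elements (now univariate) give the rest of the solution.
  v = 21/79: the earlier basis element becomes u + 277/79 = 0, giving u = -277/79 — point (-277/79, 21/79).
  v = 4: the earlier basis element becomes u + 5 = 0, giving u = -5 — point (-5, 4).
Check: every point annihilates each of the original generators.

{(-277/79, 21/79), (-5, 4)}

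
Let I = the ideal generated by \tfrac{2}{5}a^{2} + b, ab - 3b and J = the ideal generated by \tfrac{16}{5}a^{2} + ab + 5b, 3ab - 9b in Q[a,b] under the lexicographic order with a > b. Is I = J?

Equality of ideals is decidable: compute both reduced Gröbner bases (unique for the ordering) and check whether they agree.
Buchberger on the first generating set:
f_1 = \tfrac{2}{5}a^{2} + b, LT = a^{2}.
f_2 = ab - 3b, LT = ab.

S(f_1,f_2): lcm = a^{2}b. S = 3ab + \tfrac{5}{2}b^{2}.
  leading term ab: subtract (3)·f_2 from 3ab + \tfrac{5}{2}b^{2} → \tfrac{5}{2}b^{2} + 9b
  leading term b^{2}: no divisor's leading term divides it; move \tfrac{5}{2}b^{2} to the remainder.
  leading term b: no divisor's leading term divides it; move 9b to the remainder.
  remainder \tfrac{5}{2}b^{2} + 9b ≠ 0; add g_3 = \tfrac{5}{2}b^{2} + 9b to the basis.

The other S-polynomials (S(f_1,g_3), S(f_2,g_3)) all reduce to 0 modulo the current basis, so we have a Gröbner basis.
Inter-reduce: drop elements whose leading term is divisible by another's, tail-reduce, and make monic.
Reduced Gröbner basis: {a^{2} + \tfrac{5}{2}b, ab - 3b, b^{2} + \tfrac{18}{5}b}.

Buchberger on the second generating set:
h_1 = \tfrac{16}{5}a^{2} + ab + 5b, LT = a^{2}.
h_2 = 3ab - 9b, LT = ab.

S(h_1,h_2): lcm = a^{2}b. S = \tfrac{5}{16}ab^{2} + 3ab + \tfrac{25}{16}b^{2}.
  leading term ab^{2}: subtract (\tfrac{5}{48}b)·h_2 from \tfrac{5}{16}ab^{2} + 3ab + \tfrac{25}{16}b^{2} → 3ab + \tfrac{5}{2}b^{2}
  leading term ab: subtract (1)·h_2 from 3ab + \tfrac{5}{2}b^{2} → \tfrac{5}{2}b^{2} + 9b
  leading term b^{2}: no divisor's leading term divides it; move \tfrac{5}{2}b^{2} to the remainder.
  leading term b: no divisor's leading term divides it; move 9b to the remainder.
  remainder \tfrac{5}{2}b^{2} + 9b ≠ 0; add k_3 = \tfrac{5}{2}b^{2} + 9b to the basis.

The other S-polynomials (S(h_1,k_3), S(h_2,k_3)) all reduce to 0 modulo the current basis, so we have a Gröbner basis.
Inter-reduce: drop elements whose leading term is divisible by another's, tail-reduce, and make monic.
Reduced Gröbner basis: {a^{2} + \tfrac{5}{2}b, ab - 3b, b^{2} + \tfrac{18}{5}b}.

Same reduced basis, so the two generating sets span the same ideal.
The choice of monomial ordering does not affect the verdict — as long as both bases are computed under the same ordering, their equality decides ideal equality.

Yes, the ideals are equal.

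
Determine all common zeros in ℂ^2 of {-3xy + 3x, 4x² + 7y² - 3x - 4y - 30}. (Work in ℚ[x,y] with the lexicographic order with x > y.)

Compute a lex Gröbner basis by Buchberger's algorithm.
f_1 = -3xy + 3x, LT = xy.
f_2 = 4x² - 3x + 7y² - 4y - 30, LT = x².

S(f_1,f_2): lcm = x²y. S = -x² + ¾xy - 7/4y³ + y² + 15/2y.
  reduce S modulo (f_1, f_2):
  remainder -7/4y³ + 11/4y² + 13/2y - 15/2 ≠ 0; add h_3 = -7/4y³ + 11/4y² + 13/2y - 15/2 to the basis.

The other S-polynomials (S(f_1,h_3), S(f_2,h_3)) all reduce to 0 modulo the current basis, so we have a Gröbner basis.
Inter-reduce: drop elements whose leading term is divisible by another's, tail-reduce, and make monic.
Reduced Gröbner basis: {x² - ¾x + 7/4y² - y - 15/2, xy - x, y³ - 11/7y² - 26/7y + 30/7}.

Since the basis is lex-ordered, y³ - 11/7y² - 26/7y + 30/7 is univariate in y. Its roots are {1, 2/7 - sqrt(214)/7, 2/7 + sqrt(214)/7}. Back-substituting each root into the other basis elements fixes the other coordinates.
  y = 1: the earlier basis element becomes x² - ¾x - 27/4 = 0, giving x = -9/4, 3 — points (-9/4, 1), (3, 1).
  y = 2/7 - sqrt(214)/7: the earlier basis elements become x² - ¾x = 0; -sqrt(214)*x/7 - 5*x/7 = 0, giving x = 0 — point (0, 2/7 - sqrt(214)/7).
  y = 2/7 + sqrt(214)/7: the earlier basis elements become x² - ¾x = 0; -5*x/7 + sqrt(214)*x/7 = 0, giving x = 0 — point (0, 2/7 + sqrt(214)/7).
A lex Gröbner basis triangularizes the system, enabling back-substitution.

{(-9/4, 1), (3, 1), (0, 2/7 - sqrt(214)/7), (0, 2/7 + sqrt(214)/7)}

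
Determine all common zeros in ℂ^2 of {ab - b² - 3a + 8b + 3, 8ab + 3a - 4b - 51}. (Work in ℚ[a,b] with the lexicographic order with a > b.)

Compute a lex Gröbner basis by Buchberger's algorithm.
f_1 = ab - 3a - b² + 8b + 3, LT = ab.
f_2 = 8ab + 3a - 4b - 51, LT = ab.

S(f_1,f_2): lcm = ab. S = -27/8a - b² + 17/2b + 75/8.
  reduce S modulo (f_1, f_2):
  remainder -27/8a - b² + 17/2b + 75/8 ≠ 0; add h_3 = -27/8a - b² + 17/2b + 75/8 to the basis.

S(f_1,h_3): lcm = ab. S = -3a - 8/27b³ + 41/27b² + 97/9b + 3.
  reduce S modulo (f_1, f_2, h_3):
  remainder -8/27b³ + 65/27b² + 29/9b - 16/3 ≠ 0; add h_4 = -8/27b³ + 65/27b² + 29/9b - 16/3 to the basis.

The other S-polynomials (S(f_2,h_3), S(f_1,h_4), S(f_2,h_4), S(h_3,h_4)) all reduce to 0 modulo the current basis, so we have a Gröbner basis.
Inter-reduce: drop elements whose leading term is divisible by another's, tail-reduce, and make monic.
Reduced Gröbner basis: {a + 8/27b² - 68/27b - 25/9, b³ - 65/8b² - 87/8b + 18}.

The lex basis is triangular: the last element involves only b. Solving b³ - 65/8b² - 87/8b + 18 = 0 gives b ∈ {1, 57/16 - 9*sqrt(97)/16, 57/16 + 9*sqrt(97)/16}; substituting each value into the earlier elements determines the remaining variables.
  b = 1: the earlier basis element becomes a - 5 = 0, giving a = 5 — point (5, 1).
  b = 57/16 - 9*sqrt(97)/16: the earlier basis element becomes a + 53/48 + 11*sqrt(97)/48 = 0, giving a = -11*sqrt(97)/48 - 53/48 — point (-11*sqrt(97)/48 - 53/48, 57/16 - 9*sqrt(97)/16).
  b = 57/16 + 9*sqrt(97)/16: the earlier basis element becomes a - 11*sqrt(97)/48 + 53/48 = 0, giving a = -53/48 + 11*sqrt(97)/48 — point (-53/48 + 11*sqrt(97)/48, 57/16 + 9*sqrt(97)/16).

{(5, 1), (-11*sqrt(97)/48 - 53/48, 57/16 - 9*sqrt(97)/16), (-53/48 + 11*sqrt(97)/48, 57/16 + 9*sqrt(97)/16)}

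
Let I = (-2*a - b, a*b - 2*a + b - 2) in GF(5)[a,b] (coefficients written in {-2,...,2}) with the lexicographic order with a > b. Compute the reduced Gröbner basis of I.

G = {a - 2*b, b**2 + b - 1}

f_1 = -2*a - b, LT = a.
f_2 = a*b - 2*a + b - 2, LT = a*b.

S(f_1,f_2): lcm = a*b. S = 2*a - 2*b**2 - b + 2.
  leading term a: subtract (-1)·f_1 from 2*a - 2*b**2 - b + 2 → -2*b**2 - 2*b + 2
  leading term b**2: no divisor's leading term divides it; move -2*b**2 to the remainder.
  leading term b: no divisor's leading term divides it; move -2*b to the remainder.
  leading term 1: no divisor's leading term divides it; move 2 to the remainder.
  remainder -2*b**2 - 2*b + 2 ≠ 0; add g_3 = -2*b**2 - 2*b + 2 to the basis.

S(f_1,g_3): leading monomials are coprime, so the S-polynomial reduces to 0 (Buchberger's first criterion).
S(f_2,g_3): lcm = a*b**2. S = 2*a*b + a + b**2 - 2*b.
  leading term a*b: subtract (-b)·f_1 from 2*a*b + a + b**2 - 2*b → a - 2*b
  leading term a: subtract (2)·f_1 from a - 2*b → 0
  remainder 0.

Every S-polynomial of the final basis reduces to 0, so we have a Gröbner basis.
Inter-reduce: drop elements whose leading term is divisible by another's, tail-reduce, and make monic.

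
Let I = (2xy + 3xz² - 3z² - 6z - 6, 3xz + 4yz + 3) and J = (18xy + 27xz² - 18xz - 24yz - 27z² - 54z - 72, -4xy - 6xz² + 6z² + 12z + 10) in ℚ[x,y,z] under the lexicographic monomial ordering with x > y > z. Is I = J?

No, the ideals differ.

For a fixed monomial order, each ideal has a unique reduced Gröbner basis; comparing bases decides equality.
Buchberger on the first generating set:
f_1 = 2xy + 3xz² - 3z² - 6z - 6, LT = xy.
f_2 = 3xz + 4yz + 3, LT = xz.

S(f_1,f_2): lcm = xyz. S = 3/2xz³ - 4/3y²z - y - 3/2z³ - 3z² - 3z.
  reduce S modulo (f_1, f_2):
  remainder -4/3y²z - 2yz³ - y - 3/2z³ - 9/2z² - 3z ≠ 0; add g_3 = -4/3y²z - 2yz³ - y - 3/2z³ - 9/2z² - 3z to the basis.

The other S-polynomials (S(f_1,g_3), S(f_2,g_3)) all reduce to 0 modulo the current basis, so we have a Gröbner basis.
Inter-reduce: drop elements whose leading term is divisible by another's, tail-reduce, and make monic.
Reduced Gröbner basis: {xy - 2yz² - 3/2z² - 9/2z - 3, xz + 4/3yz + 1, y²z + 3/2yz³ + ¾y + 9/8z³ + 27/8z² + 9/4z}.

Buchberger on the second generating set:
h_1 = 18xy + 27xz² - 18xz - 24yz - 27z² - 54z - 72, LT = xy.
h_2 = -4xy - 6xz² + 6z² + 12z + 10, LT = xy.

S(h_1,h_2): lcm = xy. S = -xz - 4/3yz - 3/2.
  reduce S modulo (h_1, h_2):
  remainder -xz - 4/3yz - 3/2 ≠ 0; add k_3 = -xz - 4/3yz - 3/2 to the basis.

S(h_1,k_3): lcm = xyz. S = 3/2xz³ - xz² - 4/3y²z - 4/3yz² - 3/2y - 3/2z³ - 3z² - 4z.
  reduce S modulo (h_1, h_2, k_3):
  remainder -4/3y²z - 2yz³ - 3/2y - 3/2z³ - 21/4z² - 5/2z ≠ 0; add k_4 = -4/3y²z - 2yz³ - 3/2y - 3/2z³ - 21/4z² - 5/2z to the basis.

The other S-polynomials (S(h_2,k_3), S(h_1,k_4), S(h_2,k_4), S(k_3,k_4)) all reduce to 0 modulo the current basis, so we have a Gröbner basis.
Inter-reduce: drop elements whose leading term is divisible by another's, tail-reduce, and make monic.
Reduced Gröbner basis: {xy - 2yz² - 3/2z² - 21/4z - 5/2, xz + 4/3yz + 3/2, y²z + 3/2yz³ + 9/8y + 9/8z³ + 63/16z² + 15/8z}.

The bases are distinct; the ideals are different.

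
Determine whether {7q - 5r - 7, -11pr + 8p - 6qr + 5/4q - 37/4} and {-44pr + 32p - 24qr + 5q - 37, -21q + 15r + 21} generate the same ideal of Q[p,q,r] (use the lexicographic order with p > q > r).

Yes, the ideals are equal.

Since reduced Gröbner bases are canonical representatives of ideals under a given ordering, it suffices to compute and compare them.
Buchberger on the first generating set:
f_1 = 7q - 5r - 7, LT = q.
f_2 = -11pr + 8p - 6qr + 5/4q - 37/4, LT = pr.

The S-polynomials (S(f_1,f_2)) all reduce to 0 modulo the current basis, so we have a Gröbner basis.
Inter-reduce: drop elements whose leading term is divisible by another's, tail-reduce, and make monic.
Reduced Gröbner basis: {pr - 8/11p + 30/77r^2 + 13/28r + 8/11, q - 5/7r - 1}.

Buchberger on the second generating set:
h_1 = -44pr + 32p - 24qr + 5q - 37, LT = pr.
h_2 = -21q + 15r + 21, LT = q.

The S-polynomials (S(h_1,h_2)) all reduce to 0 modulo the current basis, so we have a Gröbner basis.
Inter-reduce: drop elements whose leading term is divisible by another's, tail-reduce, and make monic.
Reduced Gröbner basis: {pr - 8/11p + 30/77r^2 + 13/28r + 8/11, q - 5/7r - 1}.

Same reduced basis, so the two generating sets span the same ideal.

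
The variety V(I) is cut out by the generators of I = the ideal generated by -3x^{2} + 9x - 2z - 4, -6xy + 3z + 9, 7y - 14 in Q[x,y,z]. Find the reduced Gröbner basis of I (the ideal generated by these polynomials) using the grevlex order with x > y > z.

f_1 = -3x^{2} + 9x - 2z - 4, LT = x^{2}.
f_2 = -6xy + 3z + 9, LT = xy.
f_3 = 7y - 14, LT = y.

S(f_1,f_2): lcm = x^{2}y. S = -3xy + \tfrac{1}{2}xz + \tfrac{2}{3}yz + \tfrac{3}{2}x + \tfrac{4}{3}y.
  leading term xy: subtract (\tfrac{1}{2})·f_2 from -3xy + \tfrac{1}{2}xz + \tfrac{2}{3}yz + \tfrac{3}{2}x + \tfrac{4}{3}y → \tfrac{1}{2}xz + \tfrac{2}{3}yz + \tfrac{3}{2}x + \tfrac{4}{3}y - \tfrac{3}{2}z - \tfrac{9}{2}
  leading term xz: no divisor's leading term divides it; move \tfrac{1}{2}xz to the remainder.
  leading term yz: subtract (\tfrac{2}{21}z)·f_3 from \tfrac{2}{3}yz + \tfrac{3}{2}x + \tfrac{4}{3}y - \tfrac{3}{2}z - \tfrac{9}{2} → \tfrac{3}{2}x + \tfrac{4}{3}y - \tfrac{1}{6}z - \tfrac{9}{2}
  leading term x: no divisor's leading term divides it; move \tfrac{3}{2}x to the remainder.
  leading term y: subtract (\tfrac{4}{21})·f_3 from \tfrac{4}{3}y - \tfrac{1}{6}z - \tfrac{9}{2} → -\tfrac{1}{6}z - \tfrac{11}{6}
  leading term z: no divisor's leading term divides it; move -\tfrac{1}{6}z to the remainder.
  leading term 1: no divisor's leading term divides it; move -\tfrac{11}{6} to the remainder.
  remainder \tfrac{1}{2}xz + \tfrac{3}{2}x - \tfrac{1}{6}z - \tfrac{11}{6} ≠ 0; add g_4 = \tfrac{1}{2}xz + \tfrac{3}{2}x - \tfrac{1}{6}z - \tfrac{11}{6} to the basis.

S(f_2,f_3): lcm = xy. S = 2x - \tfrac{1}{2}z - \tfrac{3}{2}.
  leading term x: no divisor's leading term divides it; move 2x to the remainder.
  leading term z: no divisor's leading term divides it; move -\tfrac{1}{2}z to the remainder.
  leading term 1: no divisor's leading term divides it; move -\tfrac{3}{2} to the remainder.
  remainder 2x - \tfrac{1}{2}z - \tfrac{3}{2} ≠ 0; add g_5 = 2x - \tfrac{1}{2}z - \tfrac{3}{2} to the basis.

S(f_1,g_4): lcm = x^{2}z. S = -3x^{2} - \tfrac{8}{3}xz + \tfrac{2}{3}z^{2} + \tfrac{11}{3}x + \tfrac{4}{3}z.
  leading term x^{2}: subtract (1)·f_1 from -3x^{2} - \tfrac{8}{3}xz + \tfrac{2}{3}z^{2} + \tfrac{11}{3}x + \tfrac{4}{3}z → -\tfrac{8}{3}xz + \tfrac{2}{3}z^{2} - \tfrac{16}{3}x + \tfrac{10}{3}z + 4
  leading term xz: subtract (-\tfrac{16}{3})·g_4 from -\tfrac{8}{3}xz + \tfrac{2}{3}z^{2} - \tfrac{16}{3}x + \tfrac{10}{3}z + 4 → \tfrac{2}{3}z^{2} + \tfrac{8}{3}x + \tfrac{22}{9}z - \tfrac{52}{9}
  leading term z^{2}: no divisor's leading term divides it; move \tfrac{2}{3}z^{2} to the remainder.
  leading term x: subtract (\tfrac{4}{3})·g_5 from \tfrac{8}{3}x + \tfrac{22}{9}z - \tfrac{52}{9} → \tfrac{28}{9}z - \tfrac{34}{9}
  leading term z: no divisor's leading term divides it; move \tfrac{28}{9}z to the remainder.
  leading term 1: no divisor's leading term divides it; move -\tfrac{34}{9} to the remainder.
  remainder \tfrac{2}{3}z^{2} + \tfrac{28}{9}z - \tfrac{34}{9} ≠ 0; add g_6 = \tfrac{2}{3}z^{2} + \tfrac{28}{9}z - \tfrac{34}{9} to the basis.

The other S-polynomials (S(f_1,f_3), S(f_2,g_4), S(f_3,g_4), S(f_1,g_5), S(f_2,g_5), S(f_3,g_5), S(g_4,g_5), S(f_1,g_6), S(f_2,g_6), S(f_3,g_6), S(g_4,g_6), S(g_5,g_6)) all reduce to 0 modulo the current basis, so we have a Gröbner basis.
Inter-reduce: drop elements whose leading term is divisible by another's, tail-reduce, and make monic.

G = {z^{2} + \tfrac{14}{3}z - \tfrac{17}{3}, x - \tfrac{1}{4}z - \tfrac{3}{4}, y - 2}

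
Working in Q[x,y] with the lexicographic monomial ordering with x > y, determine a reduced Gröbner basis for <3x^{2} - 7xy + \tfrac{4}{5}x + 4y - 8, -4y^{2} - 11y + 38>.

G = {x^{2} - \tfrac{7}{3}xy + \tfrac{4}{15}x + \tfrac{4}{3}y - \tfrac{8}{3}, y^{2} + \tfrac{11}{4}y - \tfrac{19}{2}}

f_1 = 3x^{2} - 7xy + \tfrac{4}{5}x + 4y - 8, LT = x^{2}.
f_2 = -4y^{2} - 11y + 38, LT = y^{2}.

The S-polynomials (S(f_1,f_2)) all reduce to 0 modulo the current basis, so we have a Gröbner basis.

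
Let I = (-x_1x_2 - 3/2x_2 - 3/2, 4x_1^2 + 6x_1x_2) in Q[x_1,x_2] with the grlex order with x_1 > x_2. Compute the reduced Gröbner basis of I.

f_1 = -x_1x_2 - 3/2x_2 - 3/2, LT = x_1x_2.
f_2 = 4x_1^2 + 6x_1x_2, LT = x_1^2.

S(f_1,f_2): lcm = x_1^2x_2. S = -3/2x_1x_2^2 + 3/2x_1x_2 + 3/2x_1.
  leading term x_1x_2^2: subtract (3/2x_2)·f_1 from -3/2x_1x_2^2 + 3/2x_1x_2 + 3/2x_1 → 3/2x_1x_2 + 9/4x_2^2 + 3/2x_1 + 9/4x_2
  leading term x_1x_2: subtract (-3/2)·f_1 from 3/2x_1x_2 + 9/4x_2^2 + 3/2x_1 + 9/4x_2 → 9/4x_2^2 + 3/2x_1 - 9/4
  leading term x_2^2: no divisor's leading term divides it; move 9/4x_2^2 to the remainder.
  leading term x_1: no divisor's leading term divides it; move 3/2x_1 to the remainder.
  leading term 1: no divisor's leading term divides it; move -9/4 to the remainder.
  remainder 9/4x_2^2 + 3/2x_1 - 9/4 ≠ 0; add g_3 = 9/4x_2^2 + 3/2x_1 - 9/4 to the basis.

S(f_1,g_3): lcm = x_1x_2^2. S = -2/3x_1^2 + 3/2x_2^2 + x_1 + 3/2x_2.
  leading term x_1^2: subtract (-1/6)·f_2 from -2/3x_1^2 + 3/2x_2^2 + x_1 + 3/2x_2 → x_1x_2 + 3/2x_2^2 + x_1 + 3/2x_2
  leading term x_1x_2: subtract (-1)·f_1 from x_1x_2 + 3/2x_2^2 + x_1 + 3/2x_2 → 3/2x_2^2 + x_1 - 3/2
  leading term x_2^2: subtract (2/3)·g_3 from 3/2x_2^2 + x_1 - 3/2 → 0
  remainder 0.

S(f_2,g_3): leading monomials are coprime, so the S-polynomial reduces to 0 (Buchberger's first criterion).
Every S-polynomial of the final basis reduces to 0, so we have a Gröbner basis.

G = {x_1^2 - 9/4x_2 - 9/4, x_1x_2 + 3/2x_2 + 3/2, x_2^2 + 2/3x_1 - 1}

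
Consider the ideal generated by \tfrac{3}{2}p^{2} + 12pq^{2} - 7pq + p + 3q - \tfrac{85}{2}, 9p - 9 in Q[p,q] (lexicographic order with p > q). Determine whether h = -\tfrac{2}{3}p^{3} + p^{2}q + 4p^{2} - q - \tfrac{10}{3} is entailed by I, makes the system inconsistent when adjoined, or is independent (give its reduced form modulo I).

First compute the reduced Gröbner basis of I by Buchberger's algorithm.
f_1 = \tfrac{3}{2}p^{2} + 12pq^{2} - 7pq + p + 3q - \tfrac{85}{2}, LT = p^{2}.
f_2 = 9p - 9, LT = p.

S(f_1,f_2): lcm = p^{2}. S = 8pq^{2} - \tfrac{14}{3}pq + \tfrac{5}{3}p + 2q - \tfrac{85}{3}.
  leading term pq^{2}: subtract (\tfrac{8}{9}q^{2})·f_2 from 8pq^{2} - \tfrac{14}{3}pq + \tfrac{5}{3}p + 2q - \tfrac{85}{3} → -\tfrac{14}{3}pq + \tfrac{5}{3}p + 8q^{2} + 2q - \tfrac{85}{3}
  leading term pq: subtract (-\tfrac{14}{27}q)·f_2 from -\tfrac{14}{3}pq + \tfrac{5}{3}p + 8q^{2} + 2q - \tfrac{85}{3} → \tfrac{5}{3}p + 8q^{2} - \tfrac{8}{3}q - \tfrac{85}{3}
  leading term p: subtract (\tfrac{5}{27})·f_2 from \tfrac{5}{3}p + 8q^{2} - \tfrac{8}{3}q - \tfrac{85}{3} → 8q^{2} - \tfrac{8}{3}q - \tfrac{80}{3}
  leading term q^{2}: no divisor's leading term divides it; move 8q^{2} to the remainder.
  leading term q: no divisor's leading term divides it; move -\tfrac{8}{3}q to the remainder.
  leading term 1: no divisor's leading term divides it; move -\tfrac{80}{3} to the remainder.
  remainder 8q^{2} - \tfrac{8}{3}q - \tfrac{80}{3} ≠ 0; add k_3 = 8q^{2} - \tfrac{8}{3}q - \tfrac{80}{3} to the basis.

S(f_1,k_3): leading monomials are coprime, so the S-polynomial reduces to 0 (Buchberger's first criterion).
S(f_2,k_3): leading monomials are coprime, so the S-polynomial reduces to 0 (Buchberger's first criterion).
Every S-polynomial of the final basis reduces to 0, so we have a Gröbner basis.
Inter-reduce: drop elements whose leading term is divisible by another's, tail-reduce, and make monic.
Reduced Gröbner basis: {p - 1, q^{2} - \tfrac{1}{3}q - \tfrac{10}{3}}.
Label its elements g_1 = p - 1, g_2 = q^{2} - \tfrac{1}{3}q - \tfrac{10}{3}.

Reduce h = -\tfrac{2}{3}p^{3} + p^{2}q + 4p^{2} - q - \tfrac{10}{3} modulo G:
  leading term p^{3}: subtract (-\tfrac{2}{3}p^{2})·g_1 from -\tfrac{2}{3}p^{3} + p^{2}q + 4p^{2} - q - \tfrac{10}{3} → p^{2}q + \tfrac{10}{3}p^{2} - q - \tfrac{10}{3}
  leading term p^{2}q: subtract (pq)·g_1 from p^{2}q + \tfrac{10}{3}p^{2} - q - \tfrac{10}{3} → \tfrac{10}{3}p^{2} + pq - q - \tfrac{10}{3}
  leading term p^{2}: subtract (\tfrac{10}{3}p)·g_1 from \tfrac{10}{3}p^{2} + pq - q - \tfrac{10}{3} → pq + \tfrac{10}{3}p - q - \tfrac{10}{3}
  leading term pq: subtract (q)·g_1 from pq + \tfrac{10}{3}p - q - \tfrac{10}{3} → \tfrac{10}{3}p - \tfrac{10}{3}
  leading term p: subtract (\tfrac{10}{3})·g_1 from \tfrac{10}{3}p - \tfrac{10}{3} → 0
  normal form = 0.
Since the normal form is 0, h ∈ I.

-\tfrac{2}{3}p^{3} + p^{2}q + 4p^{2} - q - \tfrac{10}{3} lies in I (it reduces to 0).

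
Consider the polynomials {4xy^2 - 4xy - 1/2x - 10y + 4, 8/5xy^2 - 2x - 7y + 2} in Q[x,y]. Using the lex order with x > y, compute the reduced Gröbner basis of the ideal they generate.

f_1 = 4xy^2 - 4xy - 1/2x - 10y + 4, LT = xy^2.
f_2 = 8/5xy^2 - 2x - 7y + 2, LT = xy^2.

S(f_1,f_2): lcm = xy^2. S = -xy + 9/8x + 15/8y - 1/4.
  reduce S modulo (f_1, f_2):
  remainder -xy + 9/8x + 15/8y - 1/4 ≠ 0; add g_3 = -xy + 9/8x + 15/8y - 1/4 to the basis.

S(f_1,g_3): lcm = xy^2. S = 1/8xy - 1/8x + 15/8y^2 - 11/4y + 1.
  reduce S modulo (f_1, f_2, g_3):
  remainder 1/64x + 15/8y^2 - 161/64y + 31/32 ≠ 0; add g_4 = 1/64x + 15/8y^2 - 161/64y + 31/32 to the basis.

S(f_1,g_4): lcm = xy^2. S = -xy - 1/8x - 120y^4 + 161y^3 - 62y^2 - 5/2y + 1.
  reduce S modulo (f_1, f_2, g_3, g_4):
  remainder -120y^4 + 161y^3 + 88y^2 - 1645/8y + 315/4 ≠ 0; add g_5 = -120y^4 + 161y^3 + 88y^2 - 1645/8y + 315/4 to the basis.

S(g_3,g_4): lcm = xy. S = -9/8x - 120y^3 + 161y^2 - 511/8y + 1/4.
  reduce S modulo (f_1, f_2, g_3, g_4, g_5):
  remainder -120y^3 + 296y^2 - 245y + 70 ≠ 0; add g_6 = -120y^3 + 296y^2 - 245y + 70 to the basis.

The other S-polynomials (S(f_2,g_3), S(f_2,g_4), S(f_1,g_5), S(f_2,g_5), S(g_3,g_5), S(g_4,g_5), S(f_1,g_6), S(f_2,g_6), S(g_3,g_6), S(g_4,g_6), S(g_5,g_6)) all reduce to 0 modulo the current basis, so we have a Gröbner basis.
Inter-reduce: drop elements whose leading term is divisible by another's, tail-reduce, and make monic.

G = {x + 120y^2 - 161y + 62, y^3 - 37/15y^2 + 49/24y - 7/12}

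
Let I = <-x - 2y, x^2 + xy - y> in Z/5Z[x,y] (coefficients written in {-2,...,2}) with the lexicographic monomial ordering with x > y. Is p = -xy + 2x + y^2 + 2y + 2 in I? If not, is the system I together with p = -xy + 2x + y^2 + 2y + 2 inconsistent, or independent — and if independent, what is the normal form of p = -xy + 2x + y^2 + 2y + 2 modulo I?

Adjoining -xy + 2x + y^2 + 2y + 2 makes the ideal the whole ring: the system is inconsistent.

First compute the reduced Gröbner basis of I by Buchberger's algorithm.
f_1 = -x - 2y, LT = x.
f_2 = x^2 + xy - y, LT = x^2.

S(f_1,f_2): lcm = x^2. S = xy + y.
  leading term xy: subtract (-y)·f_1 from xy + y → -2y^2 + y
  leading term y^2: no divisor's leading term divides it; move -2y^2 to the remainder.
  leading term y: no divisor's leading term divides it; move y to the remainder.
  remainder -2y^2 + y ≠ 0; add h_3 = -2y^2 + y to the basis.

The other S-polynomials (S(f_1,h_3), S(f_2,h_3)) all reduce to 0 modulo the current basis, so we have a Gröbner basis.
Inter-reduce: drop elements whose leading term is divisible by another's, tail-reduce, and make monic.
Reduced Gröbner basis: {x + 2y, y^2 + 2y}.
Label its elements g_1 = x + 2y, g_2 = y^2 + 2y.

Reduce p = -xy + 2x + y^2 + 2y + 2 modulo G:
  leading term xy: subtract (-y)·g_1 from -xy + 2x + y^2 + 2y + 2 → 2x - 2y^2 + 2y + 2
  leading term x: subtract (2)·g_1 from 2x - 2y^2 + 2y + 2 → -2y^2 - 2y + 2
  leading term y^2: subtract (-2)·g_2 from -2y^2 - 2y + 2 → 2y + 2
  leading term y: no divisor's leading term divides it; move 2y to the remainder.
  leading term 1: no divisor's leading term divides it; move 2 to the remainder.
  normal form = 2y + 2.
The normal form is nonzero, so p ∉ I. Since p minus its normal form lies in I, I + (p) = I + (r) where r = 2y + 2; decide whether this ideal is the whole ring.
Run Buchberger on G together with r (pairs among the g_i already reduce to 0 since G is a Gröbner basis):
g_1 = x + 2y, LT = x.
g_2 = y^2 + 2y, LT = y^2.
r = 2y + 2, LT = y.

S(g_2,r): lcm = y^2. S = y.
  leading term y: subtract (-2)·r from y → -1
  leading term 1: no divisor's leading term divides it; move -1 to the remainder.
  remainder -1 ≠ 0; add m_4 = -1 to the basis.

The other S-polynomials (S(g_1,g_2), S(g_1,r), S(g_1,m_4), S(g_2,m_4), S(r,m_4)) all reduce to 0 modulo the current basis, so we have a Gröbner basis.
Inter-reduce: drop elements whose leading term is divisible by another's, tail-reduce, and make monic.
Reduced Gröbner basis: {1}.
The reduced Gröbner basis of I + (p) is {1}: the ideal is the whole ring, so the enlarged system has no common solution — adjoining p is inconsistent.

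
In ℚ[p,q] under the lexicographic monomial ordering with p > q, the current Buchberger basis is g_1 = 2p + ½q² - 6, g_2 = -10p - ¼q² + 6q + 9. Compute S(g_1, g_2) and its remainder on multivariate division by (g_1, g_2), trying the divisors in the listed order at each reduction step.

lcm(LM(g_1), LM(g_2)) = p.
S = (lcm/LT(g_1))·g_1 − (lcm/LT(g_2))·g_2 = 9/40q² + ⅗q - 21/10.
Reduce S modulo (g_1, g_2) in that order:
  leading term q²: no divisor's leading term divides it; move 9/40q² to the remainder.
  leading term q: no divisor's leading term divides it; move ⅗q to the remainder.
  leading term 1: no divisor's leading term divides it; move -21/10 to the remainder.
The remainder 9/40q² + ⅗q - 21/10 is nonzero, so it would be added as the next basis element.

S(g_1, g_2) = 9/40q² + ⅗q - 21/10; remainder on division = 9/40q² + ⅗q - 21/10.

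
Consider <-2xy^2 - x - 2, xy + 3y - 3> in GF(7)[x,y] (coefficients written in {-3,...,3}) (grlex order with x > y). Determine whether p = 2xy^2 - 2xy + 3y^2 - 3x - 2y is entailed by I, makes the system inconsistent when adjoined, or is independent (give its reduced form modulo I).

2xy^2 - 2xy + 3y^2 - 3x - 2y lies in I (it reduces to 0).

First compute the reduced Gröbner basis of I by Buchberger's algorithm.
f_1 = -2xy^2 - x - 2, LT = xy^2.
f_2 = xy + 3y - 3, LT = xy.

S(f_1,f_2): lcm = xy^2. S = -3y^2 - 3x + 3y + 1.
  leading term y^2: no divisor's leading term divides it; move -3y^2 to the remainder.
  leading term x: no divisor's leading term divides it; move -3x to the remainder.
  leading term y: no divisor's leading term divides it; move 3y to the remainder.
  leading term 1: no divisor's leading term divides it; move 1 to the remainder.
  remainder -3y^2 - 3x + 3y + 1 ≠ 0; add h_3 = -3y^2 - 3x + 3y + 1 to the basis.

S(f_1,h_3): lcm = xy^2. S = -x^2 + xy + 2x + 1.
  leading term x^2: no divisor's leading term divides it; move -x^2 to the remainder.
  leading term xy: subtract (1)·f_2 from xy + 2x + 1 → 2x - 3y - 3
  leading term x: no divisor's leading term divides it; move 2x to the remainder.
  leading term y: no divisor's leading term divides it; move -3y to the remainder.
  leading term 1: no divisor's leading term divides it; move -3 to the remainder.
  remainder -x^2 + 2x - 3y - 3 ≠ 0; add h_4 = -x^2 + 2x - 3y - 3 to the basis.

The other S-polynomials (S(f_2,h_3), S(f_1,h_4), S(f_2,h_4), S(h_3,h_4)) all reduce to 0 modulo the current basis, so we have a Gröbner basis.
Inter-reduce: drop elements whose leading term is divisible by another's, tail-reduce, and make monic.
Reduced Gröbner basis: {x^2 - 2x + 3y + 3, xy + 3y - 3, y^2 + x - y + 2}.
Label its elements g_1 = x^2 - 2x + 3y + 3, g_2 = xy + 3y - 3, g_3 = y^2 + x - y + 2.

Reduce p = 2xy^2 - 2xy + 3y^2 - 3x - 2y modulo G:
  leading term xy^2: subtract (2y)·g_2 from 2xy^2 - 2xy + 3y^2 - 3x - 2y → -2xy - 3y^2 - 3x - 3y
  leading term xy: subtract (-2)·g_2 from -2xy - 3y^2 - 3x - 3y → -3y^2 - 3x + 3y + 1
  leading term y^2: subtract (-3)·g_3 from -3y^2 - 3x + 3y + 1 → 0
  normal form = 0.
Since the normal form is 0, p ∈ I.

Ideal membership is decidable via reduction modulo a Gröbner basis.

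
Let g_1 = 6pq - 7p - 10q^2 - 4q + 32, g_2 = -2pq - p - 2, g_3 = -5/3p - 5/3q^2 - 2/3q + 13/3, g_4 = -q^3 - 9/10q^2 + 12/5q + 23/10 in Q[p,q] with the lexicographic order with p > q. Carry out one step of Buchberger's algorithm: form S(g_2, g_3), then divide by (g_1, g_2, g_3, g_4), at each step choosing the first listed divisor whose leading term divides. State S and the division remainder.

lcm(LM(g_2), LM(g_3)) = pq.
S = (lcm/LT(g_2))·g_2 − (lcm/LT(g_3))·g_3 = 1/2p - q^3 - 2/5q^2 + 13/5q + 1.
Reduce S modulo (g_1, g_2, g_3, g_4) in that order:
  leading term p: subtract (-3/10)·g_3 from 1/2p - q^3 - 2/5q^2 + 13/5q + 1 → -q^3 - 9/10q^2 + 12/5q + 23/10
  leading term q^3: subtract (1)·g_4 from -q^3 - 9/10q^2 + 12/5q + 23/10 → 0
The remainder is 0, so this S-polynomial contributes no new basis element.

S(g_2, g_3) = 1/2p - q^3 - 2/5q^2 + 13/5q + 1; remainder on division = 0.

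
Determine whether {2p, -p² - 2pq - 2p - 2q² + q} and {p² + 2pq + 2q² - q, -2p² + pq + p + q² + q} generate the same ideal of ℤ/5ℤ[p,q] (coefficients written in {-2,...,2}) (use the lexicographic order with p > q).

Since reduced Gröbner bases are canonical representatives of ideals under a given ordering, it suffices to compute and compare them.
Buchberger on the first generating set:
f_1 = 2p, LT = p.
f_2 = -p² - 2pq - 2p - 2q² + q, LT = p².

S(f_1,f_2): lcm = p². S = -2pq - 2p - 2q² + q.
  leading term pq: subtract (-q)·f_1 from -2pq - 2p - 2q² + q → -2p - 2q² + q
  leading term p: subtract (-1)·f_1 from -2p - 2q² + q → -2q² + q
  leading term q²: no divisor's leading term divides it; move -2q² to the remainder.
  leading term q: no divisor's leading term divides it; move q to the remainder.
  remainder -2q² + q ≠ 0; add g_3 = -2q² + q to the basis.

The other S-polynomials (S(f_1,g_3), S(f_2,g_3)) all reduce to 0 modulo the current basis, so we have a Gröbner basis.
Inter-reduce: drop elements whose leading term is divisible by another's, tail-reduce, and make monic.
Reduced Gröbner basis: {p, q² + 2q}.

Buchberger on the second generating set:
h_1 = p² + 2pq + 2q² - q, LT = p².
h_2 = -2p² + pq + p + q² + q, LT = p².

S(h_1,h_2): lcm = p². S = -2p + 2q.
  leading term p: no divisor's leading term divides it; move -2p to the remainder.
  leading term q: no divisor's leading term divides it; move 2q to the remainder.
  remainder -2p + 2q ≠ 0; add k_3 = -2p + 2q to the basis.

S(h_1,k_3): lcm = p². S = -2pq + 2q² - q.
  leading term pq: subtract (q)·k_3 from -2pq + 2q² - q → -q
  leading term q: no divisor's leading term divides it; move -q to the remainder.
  remainder -q ≠ 0; add k_4 = -q to the basis.

The other S-polynomials (S(h_2,k_3), S(h_1,k_4), S(h_2,k_4), S(k_3,k_4)) all reduce to 0 modulo the current basis, so we have a Gröbner basis.
Inter-reduce: drop elements whose leading term is divisible by another's, tail-reduce, and make monic.
Reduced Gröbner basis: {p, q}.

Since the reduced bases disagree, the two ideals are not the same.

No, the ideals differ.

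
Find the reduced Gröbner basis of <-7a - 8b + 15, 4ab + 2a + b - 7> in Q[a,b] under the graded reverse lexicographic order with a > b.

This is the nonlinear analogue of row-reducing a linear system.

f_1 = -7a - 8b + 15, LT = a.
f_2 = 4ab + 2a + b - 7, LT = ab.

S(f_1,f_2): lcm = ab. S = 8/7b^2 - 1/2a - 67/28b + 7/4.
  reduce S modulo (f_1, f_2):
  remainder 8/7b^2 - 51/28b + 19/28 ≠ 0; add g_3 = 8/7b^2 - 51/28b + 19/28 to the basis.

The other S-polynomials (S(f_1,g_3), S(f_2,g_3)) all reduce to 0 modulo the current basis, so we have a Gröbner basis.
Inter-reduce: drop elements whose leading term is divisible by another's, tail-reduce, and make monic.

G = {b^2 - 51/32b + 19/32, a + 8/7b - 15/7}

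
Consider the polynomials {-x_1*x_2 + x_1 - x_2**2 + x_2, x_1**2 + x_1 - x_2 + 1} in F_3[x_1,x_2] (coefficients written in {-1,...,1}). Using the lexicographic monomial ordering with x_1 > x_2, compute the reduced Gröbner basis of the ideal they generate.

G = {x_1**2 + x_1 - x_2 + 1, x_1*x_2 - x_1 + x_2**2 - x_2, x_2**3 - 1}

f_1 = -x_1*x_2 + x_1 - x_2**2 + x_2, LT = x_1*x_2.
f_2 = x_1**2 + x_1 - x_2 + 1, LT = x_1**2.

S(f_1,f_2): lcm = x_1**2*x_2. S = -x_1**2 + x_1*x_2**2 + x_1*x_2 + x_2**2 - x_2.
  reduce S modulo (f_1, f_2):
  remainder -x_2**3 + 1 ≠ 0; add g_3 = -x_2**3 + 1 to the basis.

The other S-polynomials (S(f_1,g_3), S(f_2,g_3)) all reduce to 0 modulo the current basis, so we have a Gröbner basis.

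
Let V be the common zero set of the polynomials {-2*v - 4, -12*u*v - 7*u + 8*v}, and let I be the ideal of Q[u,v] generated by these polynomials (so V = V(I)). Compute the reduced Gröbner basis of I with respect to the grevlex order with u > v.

f_1 = -2*v - 4, LT = v.
f_2 = -12*u*v - 7*u + 8*v, LT = u*v.

S(f_1,f_2): lcm = u*v. S = 17/12*u + 2/3*v.
  leading term u: no divisor's leading term divides it; move 17/12*u to the remainder.
  leading term v: subtract (-1/3)·f_1 from 2/3*v → -4/3
  leading term 1: no divisor's leading term divides it; move -4/3 to the remainder.
  remainder 17/12*u - 4/3 ≠ 0; add g_3 = 17/12*u - 4/3 to the basis.

The other S-polynomials (S(f_1,g_3), S(f_2,g_3)) all reduce to 0 modulo the current basis, so we have a Gröbner basis.
Inter-reduce: drop elements whose leading term is divisible by another's, tail-reduce, and make monic.

G = {u - 16/17, v + 2}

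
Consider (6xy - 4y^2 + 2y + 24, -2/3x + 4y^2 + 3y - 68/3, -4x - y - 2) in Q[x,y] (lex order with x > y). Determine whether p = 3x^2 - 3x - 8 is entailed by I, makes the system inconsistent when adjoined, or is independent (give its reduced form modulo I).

Adjoining 3x^2 - 3x - 8 makes the ideal the whole ring: the system is inconsistent.

First compute the reduced Gröbner basis of I by Buchberger's algorithm.
f_1 = 6xy - 4y^2 + 2y + 24, LT = xy.
f_2 = -2/3x + 4y^2 + 3y - 68/3, LT = x.
f_3 = -4x - y - 2, LT = x.

S(f_1,f_2): lcm = xy. S = 6y^3 + 23/6y^2 - 101/3y + 4.
  reduce S modulo (f_1, f_2, f_3):
  remainder 6y^3 + 23/6y^2 - 101/3y + 4 ≠ 0; add h_4 = 6y^3 + 23/6y^2 - 101/3y + 4 to the basis.

S(f_1,f_3): lcm = xy. S = -11/12y^2 - 1/6y + 4.
  reduce S modulo (f_1, f_2, f_3, h_4):
  remainder -11/12y^2 - 1/6y + 4 ≠ 0; add h_5 = -11/12y^2 - 1/6y + 4 to the basis.

S(f_2,f_3): lcm = x. S = -6y^2 - 19/4y + 67/2.
  reduce S modulo (f_1, f_2, f_3, h_4, h_5):
  remainder -161/44y + 161/22 ≠ 0; add h_6 = -161/44y + 161/22 to the basis.

The other S-polynomials (S(f_1,h_4), S(f_2,h_4), S(f_3,h_4), S(f_1,h_5), S(f_2,h_5), S(f_3,h_5), S(h_4,h_5), S(f_1,h_6), S(f_2,h_6), S(f_3,h_6), S(h_4,h_6), S(h_5,h_6)) all reduce to 0 modulo the current basis, so we have a Gröbner basis.
Inter-reduce: drop elements whose leading term is divisible by another's, tail-reduce, and make monic.
Reduced Gröbner basis: {x + 1, y - 2}.
Label its elements g_1 = x + 1, g_2 = y - 2.

Reduce p = 3x^2 - 3x - 8 modulo G:
  leading term x^2: subtract (3x)·g_1 from 3x^2 - 3x - 8 → -6x - 8
  leading term x: subtract (-6)·g_1 from -6x - 8 → -2
  leading term 1: no divisor's leading term divides it; move -2 to the remainder.
  normal form = -2.
The normal form is nonzero, so p ∉ I. Since p minus its normal form lies in I, I + (p) = I + (r) where r = -2; decide whether this ideal is the whole ring.
Here r = -2 is a nonzero constant, hence a unit: 1 ∈ I + (p), the Gröbner basis of I + (p) is {1}, and the enlarged system has no common solution — adjoining p is inconsistent.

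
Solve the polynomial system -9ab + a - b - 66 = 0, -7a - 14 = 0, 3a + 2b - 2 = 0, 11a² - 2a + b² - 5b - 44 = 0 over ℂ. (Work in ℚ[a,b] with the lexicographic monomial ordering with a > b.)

Compute a lex Gröbner basis by Buchberger's algorithm.
f_1 = -9ab + a - b - 66, LT = ab.
f_2 = -7a - 14, LT = a.
f_3 = 3a + 2b - 2, LT = a.
f_4 = 11a² - 2a + b² - 5b - 44, LT = a².

S(f_1,f_2): lcm = ab. S = -1/9a - 17/9b + 22/3.
  leading term a: subtract (1/63)·f_2 from -1/9a - 17/9b + 22/3 → -17/9b + 68/9
  leading term b: no divisor's leading term divides it; move -17/9b to the remainder.
  leading term 1: no divisor's leading term divides it; move 68/9 to the remainder.
  remainder -17/9b + 68/9 ≠ 0; add h_5 = -17/9b + 68/9 to the basis.

S(f_1,f_3): lcm = ab. S = -1/9a - ⅔b² + 7/9b + 22/3.
  leading term a: subtract (1/63)·f_2 from -1/9a - ⅔b² + 7/9b + 22/3 → -⅔b² + 7/9b + 68/9
  leading term b²: subtract (6/17b)·h_5 from -⅔b² + 7/9b + 68/9 → -17/9b + 68/9
  leading term b: subtract (1)·h_5 from -17/9b + 68/9 → 0
  remainder 0.

S(f_1,f_4): lcm = a²b. S = -1/9a² + 29/99ab + 22/3a - 1/11b³ + 5/11b² + 4b.
  leading term a²: subtract (1/63a)·f_2 from -1/9a² + 29/99ab + 22/3a - 1/11b³ + 5/11b² + 4b → 29/99ab + 68/9a - 1/11b³ + 5/11b² + 4b
  leading term ab: subtract (-29/891)·f_1 from 29/99ab + 68/9a - 1/11b³ + 5/11b² + 4b → 6761/891a - 1/11b³ + 5/11b² + 3535/891b - 58/27
  leading term a: subtract (-6761/6237)·f_2 from 6761/891a - 1/11b³ + 5/11b² + 3535/891b - 58/27 → -1/11b³ + 5/11b² + 3535/891b - 15436/891
  leading term b³: subtract (9/187b²)·h_5 from -1/11b³ + 5/11b² + 3535/891b - 15436/891 → 1/11b² + 3535/891b - 15436/891
  leading term b²: subtract (-9/187b)·h_5 from 1/11b² + 3535/891b - 15436/891 → 3859/891b - 15436/891
  leading term b: subtract (-227/99)·h_5 from 3859/891b - 15436/891 → 0
  remainder 0.

S(f_2,f_3): lcm = a. S = -⅔b + 8/3.
  leading term b: subtract (6/17)·h_5 from -⅔b + 8/3 → 0
  remainder 0.

S(f_2,f_4): lcm = a². S = 24/11a - 1/11b² + 5/11b + 4.
  leading term a: subtract (-24/77)·f_2 from 24/11a - 1/11b² + 5/11b + 4 → -1/11b² + 5/11b - 4/11
  leading term b²: subtract (9/187b)·h_5 from -1/11b² + 5/11b - 4/11 → 1/11b - 4/11
  leading term b: subtract (-9/187)·h_5 from 1/11b - 4/11 → 0
  remainder 0.

S(f_3,f_4): lcm = a². S = ⅔ab - 16/33a - 1/11b² + 5/11b + 4.
  leading term ab: subtract (-2/27)·f_1 from ⅔ab - 16/33a - 1/11b² + 5/11b + 4 → -122/297a - 1/11b² + 113/297b - 8/9
  leading term a: subtract (122/2079)·f_2 from -122/297a - 1/11b² + 113/297b - 8/9 → -1/11b² + 113/297b - 20/297
  leading term b²: subtract (9/187b)·h_5 from -1/11b² + 113/297b - 20/297 → 5/297b - 20/297
  leading term b: subtract (-5/561)·h_5 from 5/297b - 20/297 → 0
  remainder 0.

S(f_1,h_5): lcm = ab. S = 35/9a + 1/9b + 22/3.
  leading term a: subtract (-5/9)·f_2 from 35/9a + 1/9b + 22/3 → 1/9b - 4/9
  leading term b: subtract (-1/17)·h_5 from 1/9b - 4/9 → 0
  remainder 0.

S(f_2,h_5): leading monomials are coprime, so the S-polynomial reduces to 0 (Buchberger's first criterion).
S(f_3,h_5): leading monomials are coprime, so the S-polynomial reduces to 0 (Buchberger's first criterion).
S(f_4,h_5): leading monomials are coprime, so the S-polynomial reduces to 0 (Buchberger's first criterion).
Every S-polynomial of the final basis reduces to 0, so we have a Gröbner basis.
Inter-reduce: drop elements whose leading term is divisible by another's, tail-reduce, and make monic.
Reduced Gröbner basis: {a + 2, b - 4}.

From the last basis element, b - 4 = 0, so b takes values in {4}. Each choice, substituted upward through the basis, yields the corresponding point(s) of the solution set.
  b = 4: the earlier basis element becomes a + 2 = 0, giving a = -2 — point (-2, 4).
Zero-dimensionality of the ideal guarantees finitely many solutions over ℂ.

{(-2, 4)}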